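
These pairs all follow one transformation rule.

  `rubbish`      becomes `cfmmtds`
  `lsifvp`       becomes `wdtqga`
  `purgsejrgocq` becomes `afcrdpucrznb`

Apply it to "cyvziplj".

njgktawu

The transformation: shift every letter 11 places forward in the alphabet (wrapping around).
"cyvziplj" → "njgktawu".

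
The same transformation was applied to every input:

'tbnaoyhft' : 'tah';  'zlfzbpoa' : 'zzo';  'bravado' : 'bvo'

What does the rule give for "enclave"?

ele

Rule — keep one character in every 3, starting at position 1 (positions 1st, 4th, 7th, ...).
So "enclave" becomes "ele".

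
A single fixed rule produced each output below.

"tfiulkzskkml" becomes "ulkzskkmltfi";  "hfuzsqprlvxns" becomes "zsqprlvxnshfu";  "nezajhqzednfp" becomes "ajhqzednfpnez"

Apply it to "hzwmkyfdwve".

Rule — move the first 3 characters to the end (rotate left by 3).
For "hzwmkyfdwve" the result is "mkyfdwvehzw".

mkyfdwvehzw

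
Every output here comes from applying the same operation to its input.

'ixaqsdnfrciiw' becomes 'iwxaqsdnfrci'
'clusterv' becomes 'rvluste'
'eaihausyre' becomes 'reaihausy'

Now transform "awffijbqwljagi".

giwffijbqwlja

The transformation: delete the first character, then move the last 2 characters to the front (rotate right by 2).
On "awffijbqwljagi": the first step gives "wffijbqwljagi", and the second then gives "giwffijbqwlja".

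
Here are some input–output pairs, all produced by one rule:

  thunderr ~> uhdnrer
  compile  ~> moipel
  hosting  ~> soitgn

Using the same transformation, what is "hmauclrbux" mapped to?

The rule is to delete the first character, then swap each adjacent pair of characters (1↔2, 3↔4, ...).
"hmauclrbux" → "mauclrbux" → "amcurlubx".
(Check on "hosting": → "osting" → "soitgn" ✓)

amcurlubx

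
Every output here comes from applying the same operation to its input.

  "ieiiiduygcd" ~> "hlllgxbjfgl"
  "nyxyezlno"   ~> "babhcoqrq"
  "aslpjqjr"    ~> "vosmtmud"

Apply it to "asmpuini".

vpsxlqld

In each case the input is transformed by: move the first character to the end, then shift every letter 3 places forward in the alphabet (wrapping around).
Starting from "asmpuini": after the first operation, "smpuinia"; after the second, "vpsxlqld".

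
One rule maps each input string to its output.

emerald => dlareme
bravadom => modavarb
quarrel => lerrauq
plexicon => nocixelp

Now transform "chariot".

toirahc

The pattern: reverse the string.
Applying that to "chariot" gives "toirahc".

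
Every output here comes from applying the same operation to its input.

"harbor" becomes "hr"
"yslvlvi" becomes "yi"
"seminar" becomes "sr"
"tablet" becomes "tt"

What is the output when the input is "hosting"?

hg

The pattern: take characters alternately from the front and the back (1st, last, 2nd, 2nd-last, ...), then keep only the first 2 characters.
For "hosting", step one produces "hgonsit"; step two turns that into "hg".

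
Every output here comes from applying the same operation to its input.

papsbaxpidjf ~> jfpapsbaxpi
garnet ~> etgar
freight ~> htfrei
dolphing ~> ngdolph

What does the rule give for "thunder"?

The transformation: move the last 3 characters to the front (rotate right by 3), then delete the first character.
"thunder" → "derthun" → "erthun".

erthun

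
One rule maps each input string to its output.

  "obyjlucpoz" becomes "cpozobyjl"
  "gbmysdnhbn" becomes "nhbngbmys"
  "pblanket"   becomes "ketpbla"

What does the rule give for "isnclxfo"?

Looking at the pairs, the operation is to swap the front and back halves of the string, then delete the first character.
On "isnclxfo": the first step gives "lxfoisnc", and the second then gives "xfoisnc".

xfoisnc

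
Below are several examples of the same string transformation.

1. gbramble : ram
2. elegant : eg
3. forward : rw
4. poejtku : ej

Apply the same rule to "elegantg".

What's happening: delete the last 3 characters, then delete the first 2 characters.
On "elegantg": the first step gives "elega", and the second then gives "ega".

ega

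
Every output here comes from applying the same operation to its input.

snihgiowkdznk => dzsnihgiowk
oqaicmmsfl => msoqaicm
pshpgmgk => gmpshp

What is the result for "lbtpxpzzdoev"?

dolbtpxpzz

The transformation: delete the last 2 characters, then move the last 2 characters to the front (rotate right by 2).
Starting from "lbtpxpzzdoev": after the first operation, "lbtpxpzzdo"; after the second, "dolbtpxpzz".
(Check on "snihgiowkdznk": → "snihgiowkdz" → "dzsnihgiowk" ✓)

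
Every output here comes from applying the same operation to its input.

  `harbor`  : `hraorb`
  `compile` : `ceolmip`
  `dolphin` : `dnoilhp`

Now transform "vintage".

Rule — take characters alternately from the front and the back (1st, last, 2nd, 2nd-last, ...).
"vintage" → "veignat".

veignat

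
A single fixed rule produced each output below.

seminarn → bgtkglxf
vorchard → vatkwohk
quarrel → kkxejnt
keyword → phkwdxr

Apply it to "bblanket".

Looking at the pairs, the operation is to shift every letter 7 places backward in the alphabet (wrapping around), then move the first 3 characters to the end (rotate left by 3).
On "bblanket": the first step gives "uuetgdxm", and the second then gives "tgdxmuue".
(Check on "vorchard": → "ohkvatkw" → "vatkwohk" ✓)

tgdxmuue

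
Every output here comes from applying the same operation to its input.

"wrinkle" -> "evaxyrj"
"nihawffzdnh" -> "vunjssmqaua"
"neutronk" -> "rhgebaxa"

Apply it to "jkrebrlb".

xeroeyow

Each output is the input with this applied: move the first character to the end, then shift every letter 13 places forward in the alphabet (wrapping around) — i.e. ROT13.
Working it through for "jkrebrlb": intermediate "krebrlbj", final "xeroeyow".
(Check on "wrinkle": → "rinklew" → "evaxyrj" ✓)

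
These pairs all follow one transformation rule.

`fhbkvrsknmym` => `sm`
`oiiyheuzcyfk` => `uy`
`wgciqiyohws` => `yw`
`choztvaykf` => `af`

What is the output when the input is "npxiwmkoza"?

In each case the input is transformed by: keep one character in every 3, starting at position 1 (positions 1st, 4th, 7th, ...), then delete the first 2 characters.
For "npxiwmkoza", step one produces "nika"; step two turns that into "ka".

ka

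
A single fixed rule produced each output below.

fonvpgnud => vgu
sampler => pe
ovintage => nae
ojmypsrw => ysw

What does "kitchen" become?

Looking at the pairs, the operation is to keep every other character starting from the second (positions 2nd, 4th, 6th, ...), then delete the first character.
Doing the same to "kitchen": "ce".

ce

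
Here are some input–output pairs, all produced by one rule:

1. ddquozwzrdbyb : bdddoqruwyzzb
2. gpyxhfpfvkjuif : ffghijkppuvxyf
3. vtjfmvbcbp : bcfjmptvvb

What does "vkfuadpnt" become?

What's happening: sort the characters into alphabetical order, then move the first character to the end.
On "vkfuadpnt": the first step gives "adfknptuv", and the second then gives "dfknptuva".

dfknptuva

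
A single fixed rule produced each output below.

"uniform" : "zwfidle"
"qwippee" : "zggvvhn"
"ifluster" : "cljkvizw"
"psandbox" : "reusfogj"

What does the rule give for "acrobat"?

Looking at the pairs, the operation is to shift every letter 9 places backward in the alphabet (wrapping around), then move the first 2 characters to the end (rotate left by 2).
Working it through for "acrobat": intermediate "rtifsrk", final "ifsrkrt".

ifsrkrt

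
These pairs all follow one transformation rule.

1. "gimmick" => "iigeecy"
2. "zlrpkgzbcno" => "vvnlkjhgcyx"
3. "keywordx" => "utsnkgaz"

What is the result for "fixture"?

tqpneba

The transformation: sort the characters into reverse alphabetical order, then shift every letter 4 places backward in the alphabet (wrapping around).
Working it through for "fixture": intermediate "xutrife", final "tqpneba".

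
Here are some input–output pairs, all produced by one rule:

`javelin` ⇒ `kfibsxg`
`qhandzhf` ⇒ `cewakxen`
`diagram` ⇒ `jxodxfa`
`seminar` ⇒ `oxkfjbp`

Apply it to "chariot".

qlfoxez

What's happening: shift every letter 3 places backward in the alphabet (wrapping around), then reverse the string.
"chariot" → "zexoflq" → "qlfoxez".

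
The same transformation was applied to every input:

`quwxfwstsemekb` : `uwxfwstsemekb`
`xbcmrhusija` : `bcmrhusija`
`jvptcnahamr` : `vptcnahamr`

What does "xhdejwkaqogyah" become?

The rule is to delete the first character.
Doing the same to "xhdejwkaqogyah": "hdejwkaqogyah".

hdejwkaqogyah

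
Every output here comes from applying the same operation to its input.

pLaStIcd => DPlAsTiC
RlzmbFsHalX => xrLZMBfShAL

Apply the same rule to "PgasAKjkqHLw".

WpGASakJKQhl

What's happening: flip the case of every letter, then move the last character to the front.
"PgasAKjkqHLw" → "pGASakJKQhlW" → "WpGASakJKQhl".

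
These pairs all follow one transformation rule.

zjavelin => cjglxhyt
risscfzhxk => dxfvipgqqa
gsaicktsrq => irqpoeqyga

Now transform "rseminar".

What's happening: swap the front and back halves of the string, then shift every letter 2 places backward in the alphabet (wrapping around).
"rseminar" → "glyppqck".

glyppqck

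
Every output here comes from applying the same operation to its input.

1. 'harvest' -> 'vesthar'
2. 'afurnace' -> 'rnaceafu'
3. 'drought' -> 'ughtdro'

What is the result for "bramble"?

mblebra

In each case the input is transformed by: move the first 3 characters to the end (rotate left by 3).
Doing the same to "bramble": "mblebra".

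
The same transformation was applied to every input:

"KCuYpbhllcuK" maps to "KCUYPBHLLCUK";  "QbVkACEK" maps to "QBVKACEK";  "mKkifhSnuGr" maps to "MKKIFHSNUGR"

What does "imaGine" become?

The rule is to convert every letter to uppercase.
Applying that to "imaGine" gives "IMAGINE".

IMAGINE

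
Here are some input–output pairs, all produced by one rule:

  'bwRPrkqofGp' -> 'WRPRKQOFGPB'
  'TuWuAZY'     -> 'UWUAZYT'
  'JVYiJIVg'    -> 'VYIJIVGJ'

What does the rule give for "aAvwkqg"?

AVWKQGA

Looking at the pairs, the operation is to move the first character to the end, then convert every letter to uppercase.
Working it through for "aAvwkqg": intermediate "Avwkqga", final "AVWKQGA".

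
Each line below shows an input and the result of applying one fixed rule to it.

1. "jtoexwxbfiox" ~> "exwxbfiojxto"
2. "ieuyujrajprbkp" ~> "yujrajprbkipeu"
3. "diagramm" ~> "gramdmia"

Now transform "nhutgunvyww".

In each case the input is transformed by: swap the first and last characters, then move the first 3 characters to the end (rotate left by 3).
Starting from "nhutgunvyww": after the first operation, "whutgunvywn"; after the second, "tgunvywnwhu".

tgunvywnwhu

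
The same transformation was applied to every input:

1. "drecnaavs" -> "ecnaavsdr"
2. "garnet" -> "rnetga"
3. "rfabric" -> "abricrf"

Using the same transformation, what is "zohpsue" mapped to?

hpsuezo

In each case the input is transformed by: move the first 2 characters to the end (rotate left by 2).
"zohpsue" → "hpsuezo".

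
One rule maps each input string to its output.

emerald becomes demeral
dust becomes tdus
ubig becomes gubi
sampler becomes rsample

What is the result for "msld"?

dmsl

Looking at the pairs, the operation is to move the last character to the front.
So "msld" becomes "dmsl".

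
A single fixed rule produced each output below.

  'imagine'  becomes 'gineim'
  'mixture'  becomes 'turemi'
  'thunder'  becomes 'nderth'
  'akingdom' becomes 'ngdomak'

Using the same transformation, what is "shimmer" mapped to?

mmersh

Each output is the input with this applied: move the first 2 characters to the end (rotate left by 2), then delete the first character.
Starting from "shimmer": after the first operation, "immersh"; after the second, "mmersh".
(Check on "imagine": → "agineim" → "gineim" ✓)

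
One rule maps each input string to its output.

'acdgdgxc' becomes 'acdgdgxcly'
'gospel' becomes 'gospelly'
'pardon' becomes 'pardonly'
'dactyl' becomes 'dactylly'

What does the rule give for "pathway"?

The transformation: append "ly".
On "pathway" that produces "pathwayly".

pathwayly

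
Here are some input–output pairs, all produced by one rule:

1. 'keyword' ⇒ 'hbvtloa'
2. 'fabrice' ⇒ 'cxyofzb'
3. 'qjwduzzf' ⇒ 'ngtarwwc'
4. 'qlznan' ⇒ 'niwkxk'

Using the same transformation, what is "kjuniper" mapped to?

What's happening: shift every letter 3 places backward in the alphabet (wrapping around).
For "kjuniper" the result is "hgrkfmbo".

hgrkfmbo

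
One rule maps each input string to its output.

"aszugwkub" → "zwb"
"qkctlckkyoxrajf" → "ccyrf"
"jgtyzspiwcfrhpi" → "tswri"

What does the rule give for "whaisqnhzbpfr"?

In each case the input is transformed by: keep one character in every 3, starting at position 3 (positions 3rd, 6th, 9th, ...).
For "whaisqnhzbpfr" the result is "aqzf".

aqzf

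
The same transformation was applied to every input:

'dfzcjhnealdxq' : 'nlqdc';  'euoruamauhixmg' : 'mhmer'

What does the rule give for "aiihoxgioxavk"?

gxkah

The transformation: keep one character in every 3, starting at position 1 (positions 1st, 4th, 7th, ...), then move the last 3 characters to the front (rotate right by 3).
On "aiihoxgioxavk": the first step gives "ahgxk", and the second then gives "gxkah".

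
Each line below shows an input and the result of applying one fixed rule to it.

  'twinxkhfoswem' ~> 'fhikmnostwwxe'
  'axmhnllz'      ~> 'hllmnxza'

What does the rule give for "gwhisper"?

In each case the input is transformed by: sort the characters into alphabetical order, then move the first character to the end.
Starting from "gwhisper": after the first operation, "eghiprsw"; after the second, "ghiprswe".
(Check on "axmhnllz": → "ahllmnxz" → "hllmnxza" ✓)

ghiprswe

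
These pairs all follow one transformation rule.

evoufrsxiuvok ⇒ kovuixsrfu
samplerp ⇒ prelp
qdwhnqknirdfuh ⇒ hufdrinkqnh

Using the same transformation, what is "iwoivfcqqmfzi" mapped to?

What's happening: delete the first 3 characters, then reverse the string.
On "iwoivfcqqmfzi": the first step gives "ivfcqqmfzi", and the second then gives "izfmqqcfvi".

izfmqqcfvi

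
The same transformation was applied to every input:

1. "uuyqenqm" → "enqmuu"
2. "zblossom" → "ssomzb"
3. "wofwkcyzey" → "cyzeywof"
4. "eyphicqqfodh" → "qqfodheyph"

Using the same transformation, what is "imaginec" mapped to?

inecim

Rule — swap the front and back halves of the string, then delete the last 2 characters.
Starting from "imaginec": after the first operation, "inecimag"; after the second, "inecim".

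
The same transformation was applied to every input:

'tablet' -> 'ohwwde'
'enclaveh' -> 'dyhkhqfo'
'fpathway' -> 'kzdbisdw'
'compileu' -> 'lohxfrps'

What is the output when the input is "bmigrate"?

The transformation: shift every letter 3 places forward in the alphabet (wrapping around), then swap the front and back halves of the string.
"bmigrate" → "epljudwh" → "udwheplj".

udwheplj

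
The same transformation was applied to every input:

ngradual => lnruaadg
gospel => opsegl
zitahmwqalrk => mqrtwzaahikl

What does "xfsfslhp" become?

pssxffhl

In each case the input is transformed by: sort the characters into alphabetical order, then swap the front and back halves of the string.
For "xfsfslhp", step one produces "ffhlpssx"; step two turns that into "pssxffhl".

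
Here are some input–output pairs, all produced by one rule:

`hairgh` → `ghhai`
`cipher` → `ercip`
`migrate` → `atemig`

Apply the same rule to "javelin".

The rule is to move the first 3 characters to the end (rotate left by 3), then delete the first character.
"javelin" → "elinjav" → "linjav".

linjav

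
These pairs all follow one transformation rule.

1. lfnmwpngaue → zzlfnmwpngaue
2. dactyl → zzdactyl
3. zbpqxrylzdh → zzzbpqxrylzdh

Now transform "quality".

zzquality

The transformation: prepend "zz".
For "quality" the result is "zzquality".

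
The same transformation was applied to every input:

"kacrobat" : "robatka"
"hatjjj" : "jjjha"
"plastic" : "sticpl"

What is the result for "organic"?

anicor

Rule — move the first 2 characters to the end (rotate left by 2), then delete the first character.
Working it through for "organic": intermediate "ganicor", final "anicor".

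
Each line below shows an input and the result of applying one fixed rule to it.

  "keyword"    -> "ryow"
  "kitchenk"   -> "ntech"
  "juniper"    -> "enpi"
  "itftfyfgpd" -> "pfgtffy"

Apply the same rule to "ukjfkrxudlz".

Each output is the input with this applied: take characters alternately from the front and the back (1st, last, 2nd, 2nd-last, ...), then delete the first 3 characters.
On "ukjfkrxudlz": the first step gives "uzkljdfukxr", and the second then gives "ljdfukxr".

ljdfukxr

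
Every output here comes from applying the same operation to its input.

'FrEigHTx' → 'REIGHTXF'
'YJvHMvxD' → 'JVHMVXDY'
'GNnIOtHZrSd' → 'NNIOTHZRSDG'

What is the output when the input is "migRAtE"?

In each case the input is transformed by: move the first character to the end, then convert every letter to uppercase.
Working it through for "migRAtE": intermediate "igRAtEm", final "IGRATEM".

IGRATEM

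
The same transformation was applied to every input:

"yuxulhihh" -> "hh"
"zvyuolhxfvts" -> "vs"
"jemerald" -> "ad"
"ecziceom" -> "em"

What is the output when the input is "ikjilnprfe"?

The pattern: keep every other character starting from the second (positions 2nd, 4th, 6th, ...), then keep only the last 2 characters.
"ikjilnprfe" → "kinre" → "re".

re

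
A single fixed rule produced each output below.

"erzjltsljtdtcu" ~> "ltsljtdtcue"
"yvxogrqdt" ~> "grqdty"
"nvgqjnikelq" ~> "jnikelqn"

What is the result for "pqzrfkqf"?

fkqfp

In each case the input is transformed by: move the first character to the end, then delete the first 3 characters.
On "pqzrfkqf": the first step gives "qzrfkqfp", and the second then gives "fkqfp".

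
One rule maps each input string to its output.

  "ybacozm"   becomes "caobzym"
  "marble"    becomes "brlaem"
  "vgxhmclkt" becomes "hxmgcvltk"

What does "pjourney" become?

uorjnpey

What's happening: move the first 3 characters to the end (rotate left by 3), then take characters alternately from the front and the back (1st, last, 2nd, 2nd-last, ...).
So "pjourney" becomes "uorjnpey".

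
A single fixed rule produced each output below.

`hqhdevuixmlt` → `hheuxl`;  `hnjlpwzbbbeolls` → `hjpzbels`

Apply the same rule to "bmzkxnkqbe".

bzxkb

Rule — keep every other character starting from the first (positions 1st, 3rd, 5th, ...).
For "bmzkxnkqbe" the result is "bzxkb".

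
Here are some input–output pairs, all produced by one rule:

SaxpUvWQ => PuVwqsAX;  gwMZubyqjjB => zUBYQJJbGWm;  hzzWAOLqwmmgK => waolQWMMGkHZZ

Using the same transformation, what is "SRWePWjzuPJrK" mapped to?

EpwJZUpjRksrw

Each output is the input with this applied: flip the case of every letter, then move the first 3 characters to the end (rotate left by 3).
Doing the same to "SRWePWjzuPJrK": "EpwJZUpjRksrw".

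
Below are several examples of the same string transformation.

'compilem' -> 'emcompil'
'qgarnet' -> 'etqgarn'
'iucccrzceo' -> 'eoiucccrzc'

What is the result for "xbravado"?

doxbrava

What's happening: move the last 2 characters to the front (rotate right by 2).
For "xbravado" the result is "doxbrava".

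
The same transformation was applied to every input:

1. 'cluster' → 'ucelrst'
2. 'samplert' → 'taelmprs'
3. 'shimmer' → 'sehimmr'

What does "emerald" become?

What's happening: sort the characters into alphabetical order, then move the last character to the front.
Doing the same to "emerald": "radeelm".

radeelm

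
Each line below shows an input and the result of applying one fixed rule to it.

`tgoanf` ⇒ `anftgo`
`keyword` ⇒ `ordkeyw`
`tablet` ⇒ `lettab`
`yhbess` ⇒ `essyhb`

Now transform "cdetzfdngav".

gavcdetzfdn

Rule — move the last 3 characters to the front (rotate right by 3).
Doing the same to "cdetzfdngav": "gavcdetzfdn".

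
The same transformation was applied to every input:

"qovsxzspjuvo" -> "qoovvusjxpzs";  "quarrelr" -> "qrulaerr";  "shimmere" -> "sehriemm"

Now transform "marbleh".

mhaerlb

The transformation: take characters alternately from the front and the back (1st, last, 2nd, 2nd-last, ...).
So "marbleh" becomes "mhaerlb".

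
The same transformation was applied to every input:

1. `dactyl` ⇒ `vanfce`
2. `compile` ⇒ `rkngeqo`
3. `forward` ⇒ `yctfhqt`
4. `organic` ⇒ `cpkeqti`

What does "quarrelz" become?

In each case the input is transformed by: move the first 3 characters to the end (rotate left by 3), then shift every letter 2 places forward in the alphabet (wrapping around).
Applying both steps to "quarrelz": "rrelzqua", then "ttgnbswc".
(Check on "forward": → "wardfor" → "yctfhqt" ✓)

ttgnbswc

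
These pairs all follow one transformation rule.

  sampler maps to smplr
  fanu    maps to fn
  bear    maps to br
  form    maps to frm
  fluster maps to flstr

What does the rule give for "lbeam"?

Looking at the pairs, the operation is to remove every vowel.
"lbeam" → "lbm".

lbm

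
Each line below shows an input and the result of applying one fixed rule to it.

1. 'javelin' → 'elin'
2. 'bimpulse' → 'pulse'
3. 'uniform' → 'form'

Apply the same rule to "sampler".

Rule — delete the first 3 characters.
On "sampler" that produces "pler".

pler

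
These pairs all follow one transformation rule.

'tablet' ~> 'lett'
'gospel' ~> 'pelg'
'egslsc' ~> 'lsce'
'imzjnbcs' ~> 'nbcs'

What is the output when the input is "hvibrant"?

In each case the input is transformed by: swap the front and back halves of the string, then keep only the first 4 characters.
Working it through for "hvibrant": intermediate "ranthvib", final "rant".

rant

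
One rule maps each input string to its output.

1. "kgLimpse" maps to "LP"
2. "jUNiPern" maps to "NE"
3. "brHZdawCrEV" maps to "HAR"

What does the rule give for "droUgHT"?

In each case the input is transformed by: keep one character in every 3, starting at position 3 (positions 3rd, 6th, 9th, ...), then convert every letter to uppercase.
Starting from "droUgHT": after the first operation, "oH"; after the second, "OH".

OH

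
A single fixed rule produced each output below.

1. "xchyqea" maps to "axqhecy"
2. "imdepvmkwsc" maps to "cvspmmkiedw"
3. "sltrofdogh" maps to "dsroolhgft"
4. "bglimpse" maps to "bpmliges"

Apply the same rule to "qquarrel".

arrqqleu

The pattern: sort the characters into reverse alphabetical order, then swap the first and last characters.
Applying that to "qquarrel" gives "arrqqleu".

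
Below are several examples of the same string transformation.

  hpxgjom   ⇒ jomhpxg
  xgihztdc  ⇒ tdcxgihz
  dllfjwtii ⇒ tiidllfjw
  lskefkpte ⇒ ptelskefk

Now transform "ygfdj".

The rule is to move the last 3 characters to the front (rotate right by 3).
Applying that to "ygfdj" gives "fdjyg".

fdjyg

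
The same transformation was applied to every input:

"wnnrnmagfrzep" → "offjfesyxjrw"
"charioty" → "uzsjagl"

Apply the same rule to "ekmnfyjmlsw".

The rule is to delete the last character, then shift every letter 8 places backward in the alphabet (wrapping around).
Starting from "ekmnfyjmlsw": after the first operation, "ekmnfyjmls"; after the second, "wcefxqbedk".

wcefxqbedk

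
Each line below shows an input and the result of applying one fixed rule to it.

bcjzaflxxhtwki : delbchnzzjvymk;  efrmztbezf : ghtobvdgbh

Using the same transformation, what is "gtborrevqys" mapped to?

ivdqttgxsau

Rule — shift every letter 2 places forward in the alphabet (wrapping around).
For "gtborrevqys" the result is "ivdqttgxsau".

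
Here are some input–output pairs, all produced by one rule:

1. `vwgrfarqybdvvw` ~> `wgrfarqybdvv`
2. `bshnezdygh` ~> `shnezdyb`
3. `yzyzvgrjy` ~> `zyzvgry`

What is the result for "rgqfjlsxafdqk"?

What's happening: delete the last 2 characters, then move the first character to the end.
Applying both steps to "rgqfjlsxafdqk": "rgqfjlsxafd", then "gqfjlsxafdr".

gqfjlsxafdr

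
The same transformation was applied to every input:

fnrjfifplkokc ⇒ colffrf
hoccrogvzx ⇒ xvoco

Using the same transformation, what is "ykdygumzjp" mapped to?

What's happening: reverse the string, then keep every other character starting from the first (positions 1st, 3rd, 5th, ...).
Starting from "ykdygumzjp": after the first operation, "pjzmugydky"; after the second, "pzuyk".

pzuyk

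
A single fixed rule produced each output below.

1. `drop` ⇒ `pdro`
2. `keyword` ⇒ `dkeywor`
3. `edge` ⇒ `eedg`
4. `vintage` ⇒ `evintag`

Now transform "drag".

What's happening: move the last character to the front.
Applying that to "drag" gives "gdra".

gdra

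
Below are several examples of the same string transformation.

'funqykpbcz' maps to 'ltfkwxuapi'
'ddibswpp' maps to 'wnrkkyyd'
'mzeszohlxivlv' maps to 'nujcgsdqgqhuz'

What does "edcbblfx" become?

The transformation: move the first 3 characters to the end (rotate left by 3), then shift every letter 5 places backward in the alphabet (wrapping around).
Starting from "edcbblfx": after the first operation, "bblfxedc"; after the second, "wwgaszyx".

wwgaszyx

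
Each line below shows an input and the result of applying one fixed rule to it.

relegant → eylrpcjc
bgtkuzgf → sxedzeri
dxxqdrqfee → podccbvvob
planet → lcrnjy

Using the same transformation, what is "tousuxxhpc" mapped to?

vvfnarmsqs

The transformation: shift every letter 2 places backward in the alphabet (wrapping around), then swap the front and back halves of the string.
Applying both steps to "tousuxxhpc": "rmsqsvvfna", then "vvfnarmsqs".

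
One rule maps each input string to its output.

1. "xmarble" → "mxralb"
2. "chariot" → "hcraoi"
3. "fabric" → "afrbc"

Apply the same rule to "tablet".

Looking at the pairs, the operation is to swap each adjacent pair of characters (1↔2, 3↔4, ...), then delete the last character.
Applying that to "tablet" gives "atlbt".

atlbt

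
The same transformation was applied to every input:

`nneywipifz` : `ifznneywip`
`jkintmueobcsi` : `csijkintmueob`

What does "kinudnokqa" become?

The rule is to move the last 3 characters to the front (rotate right by 3).
For "kinudnokqa" the result is "kqakinudno".

kqakinudno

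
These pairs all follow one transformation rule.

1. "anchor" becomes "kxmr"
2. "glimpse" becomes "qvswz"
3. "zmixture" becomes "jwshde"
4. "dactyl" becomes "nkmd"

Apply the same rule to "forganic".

Rule — shift every letter 10 places forward in the alphabet (wrapping around), then delete the last 2 characters.
Working it through for "forganic": intermediate "pybqkxsm", final "pybqkx".

pybqkx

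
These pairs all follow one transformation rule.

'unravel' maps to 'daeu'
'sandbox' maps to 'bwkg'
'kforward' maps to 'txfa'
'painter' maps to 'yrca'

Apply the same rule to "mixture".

vgdn

The rule is to shift every letter 9 places forward in the alphabet (wrapping around), then keep every other character starting from the first (positions 1st, 3rd, 5th, ...).
Working it through for "mixture": intermediate "vrgcdan", final "vgdn".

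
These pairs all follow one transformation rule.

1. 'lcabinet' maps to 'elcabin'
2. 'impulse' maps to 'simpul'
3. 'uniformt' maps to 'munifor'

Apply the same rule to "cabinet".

ecabin

The rule is to delete the last character, then move the last character to the front.
Applying both steps to "cabinet": "cabine", then "ecabin".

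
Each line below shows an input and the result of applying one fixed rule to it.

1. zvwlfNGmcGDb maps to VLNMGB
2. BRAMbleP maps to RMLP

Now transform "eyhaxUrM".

YAUM

Rule — keep every other character starting from the second (positions 2nd, 4th, 6th, ...), then convert every letter to uppercase.
"eyhaxUrM" → "yaUM" → "YAUM".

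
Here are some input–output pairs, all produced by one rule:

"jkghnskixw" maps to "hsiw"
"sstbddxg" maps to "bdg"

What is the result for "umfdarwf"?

drf

Rule — delete the first 2 characters, then keep every other character starting from the second (positions 2nd, 4th, 6th, ...).
On "umfdarwf": the first step gives "fdarwf", and the second then gives "drf".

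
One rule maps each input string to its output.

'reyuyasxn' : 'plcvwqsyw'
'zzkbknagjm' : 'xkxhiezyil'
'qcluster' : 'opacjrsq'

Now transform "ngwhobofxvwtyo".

lmewurfumtzvmd

What's happening: take characters alternately from the front and the back (1st, last, 2nd, 2nd-last, ...), then shift every letter 2 places backward in the alphabet (wrapping around).
Working it through for "ngwhobofxvwtyo": intermediate "nogywthwovbxof", final "lmewurfumtzvmd".
(Check on "reyuyasxn": → "rnexysuay" → "plcvwqsyw" ✓)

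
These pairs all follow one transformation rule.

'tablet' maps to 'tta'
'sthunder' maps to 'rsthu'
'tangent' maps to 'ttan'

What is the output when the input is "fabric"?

cfa

The pattern: move the last character to the front, then delete the last 3 characters.
For "fabric" the result is "cfa".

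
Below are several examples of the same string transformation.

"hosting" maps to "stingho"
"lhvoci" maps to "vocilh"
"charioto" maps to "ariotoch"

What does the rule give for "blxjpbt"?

xjpbtbl

The pattern: move the first 2 characters to the end (rotate left by 2).
For "blxjpbt" the result is "xjpbtbl".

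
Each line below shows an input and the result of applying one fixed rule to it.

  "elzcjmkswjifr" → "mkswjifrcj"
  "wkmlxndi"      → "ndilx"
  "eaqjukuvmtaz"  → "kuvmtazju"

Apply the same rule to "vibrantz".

ntzra

The rule is to delete the first 3 characters, then move the first 2 characters to the end (rotate left by 2).
Applying that to "vibrantz" gives "ntzra".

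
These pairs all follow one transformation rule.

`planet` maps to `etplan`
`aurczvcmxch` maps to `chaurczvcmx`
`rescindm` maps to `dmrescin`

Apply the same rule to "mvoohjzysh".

What's happening: move the last 2 characters to the front (rotate right by 2).
Applying that to "mvoohjzysh" gives "shmvoohjzy".

shmvoohjzy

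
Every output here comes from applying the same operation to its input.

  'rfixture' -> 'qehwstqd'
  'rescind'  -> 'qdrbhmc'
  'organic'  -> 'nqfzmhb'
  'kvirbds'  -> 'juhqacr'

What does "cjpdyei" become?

The rule is to shift every letter 1 place backward in the alphabet (wrapping around).
On "cjpdyei" that produces "biocxdh".

biocxdh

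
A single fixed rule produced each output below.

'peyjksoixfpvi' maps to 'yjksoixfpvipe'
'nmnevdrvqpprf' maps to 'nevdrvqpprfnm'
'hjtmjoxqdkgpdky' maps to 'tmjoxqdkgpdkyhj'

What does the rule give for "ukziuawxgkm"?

In each case the input is transformed by: move the first 2 characters to the end (rotate left by 2).
"ukziuawxgkm" → "ziuawxgkmuk".

ziuawxgkmuk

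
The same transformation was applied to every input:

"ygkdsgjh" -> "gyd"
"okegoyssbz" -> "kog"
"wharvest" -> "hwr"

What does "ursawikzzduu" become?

rua

In each case the input is transformed by: swap each adjacent pair of characters (1↔2, 3↔4, ...), then keep only the first 3 characters.
Applying both steps to "ursawikzzduu": "ruasiwzkdzuu", then "rua".
(Check on "wharvest": → "hwraevts" → "hwr" ✓)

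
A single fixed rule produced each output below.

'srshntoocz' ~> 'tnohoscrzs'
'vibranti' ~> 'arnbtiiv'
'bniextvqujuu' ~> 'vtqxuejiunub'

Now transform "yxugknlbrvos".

lnbkrgvuoxsy

Each output is the input with this applied: swap the front and back halves of the string, then take characters alternately from the front and the back (1st, last, 2nd, 2nd-last, ...).
Starting from "yxugknlbrvos": after the first operation, "lbrvosyxugkn"; after the second, "lnbkrgvuoxsy".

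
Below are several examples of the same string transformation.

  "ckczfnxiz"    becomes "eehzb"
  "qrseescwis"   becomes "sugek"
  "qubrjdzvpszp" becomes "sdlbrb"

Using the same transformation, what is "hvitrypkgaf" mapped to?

In each case the input is transformed by: shift every letter 2 places forward in the alphabet (wrapping around), then keep every other character starting from the first (positions 1st, 3rd, 5th, ...).
For "hvitrypkgaf", step one produces "jxkvtarmich"; step two turns that into "jktrih".

jktrih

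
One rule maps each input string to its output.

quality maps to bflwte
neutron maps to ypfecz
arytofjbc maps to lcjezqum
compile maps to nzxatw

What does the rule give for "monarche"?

xzylcns

What's happening: delete the last character, then shift every letter 11 places forward in the alphabet (wrapping around).
On "monarche": the first step gives "monarch", and the second then gives "xzylcns".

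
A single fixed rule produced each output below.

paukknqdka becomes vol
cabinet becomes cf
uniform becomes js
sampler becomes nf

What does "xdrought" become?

sh

The transformation: keep one character in every 3, starting at position 3 (positions 3rd, 6th, 9th, ...), then shift every letter 1 place forward in the alphabet (wrapping around).
Applying both steps to "xdrought": "rg", then "sh".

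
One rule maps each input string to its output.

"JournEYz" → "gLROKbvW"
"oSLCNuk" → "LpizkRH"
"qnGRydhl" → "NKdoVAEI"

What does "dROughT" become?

AolRDEq

Rule — shift every letter 3 places backward in the alphabet (wrapping around), then flip the case of every letter.
Working it through for "dROughT": intermediate "aOLrdeQ", final "AolRDEq".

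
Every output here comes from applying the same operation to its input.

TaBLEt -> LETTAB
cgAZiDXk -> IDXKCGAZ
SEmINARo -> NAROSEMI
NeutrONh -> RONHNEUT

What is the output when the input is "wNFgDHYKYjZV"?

YKYJZVWNFGDH

The transformation: swap the front and back halves of the string, then convert every letter to uppercase.
Starting from "wNFgDHYKYjZV": after the first operation, "YKYjZVwNFgDH"; after the second, "YKYJZVWNFGDH".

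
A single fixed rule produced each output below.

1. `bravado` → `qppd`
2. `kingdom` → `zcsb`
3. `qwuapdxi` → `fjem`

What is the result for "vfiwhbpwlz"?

Looking at the pairs, the operation is to keep every other character starting from the first (positions 1st, 3rd, 5th, ...), then shift every letter 11 places backward in the alphabet (wrapping around).
Applying both steps to "vfiwhbpwlz": "vihpl", then "kxwea".

kxwea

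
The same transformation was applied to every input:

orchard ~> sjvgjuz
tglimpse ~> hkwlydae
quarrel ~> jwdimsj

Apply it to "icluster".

lwjaudmk

Rule — shift every letter 8 places backward in the alphabet (wrapping around), then move the last 3 characters to the front (rotate right by 3).
On "icluster": the first step gives "audmklwj", and the second then gives "lwjaudmk".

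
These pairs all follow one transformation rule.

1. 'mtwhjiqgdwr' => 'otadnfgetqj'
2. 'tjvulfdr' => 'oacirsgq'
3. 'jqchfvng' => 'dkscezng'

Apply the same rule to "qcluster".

Each output is the input with this applied: reverse the string, then shift every letter 3 places backward in the alphabet (wrapping around).
Working it through for "qcluster": intermediate "retsulcq", final "obqprizn".
(Check on "mtwhjiqgdwr": → "rwdgqijhwtm" → "otadnfgetqj" ✓)

obqprizn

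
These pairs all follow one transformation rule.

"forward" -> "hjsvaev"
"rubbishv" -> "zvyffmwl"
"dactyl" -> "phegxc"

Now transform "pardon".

rtevhs

Looking at the pairs, the operation is to move the last character to the front, then shift every letter 4 places forward in the alphabet (wrapping around).
"pardon" → "npardo" → "rtevhs".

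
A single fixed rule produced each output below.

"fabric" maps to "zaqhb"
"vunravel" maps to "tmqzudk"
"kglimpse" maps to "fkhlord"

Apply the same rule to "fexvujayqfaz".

dwutizxpezy

In each case the input is transformed by: delete the first character, then shift every letter 1 place backward in the alphabet (wrapping around).
Starting from "fexvujayqfaz": after the first operation, "exvujayqfaz"; after the second, "dwutizxpezy".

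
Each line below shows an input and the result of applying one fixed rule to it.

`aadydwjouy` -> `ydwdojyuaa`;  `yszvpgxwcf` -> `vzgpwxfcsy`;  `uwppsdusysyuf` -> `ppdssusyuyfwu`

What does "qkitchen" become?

The rule is to swap each adjacent pair of characters (1↔2, 3↔4, ...), then move the first 2 characters to the end (rotate left by 2).
"qkitchen" → "kqtihcne" → "tihcnekq".

tihcnekq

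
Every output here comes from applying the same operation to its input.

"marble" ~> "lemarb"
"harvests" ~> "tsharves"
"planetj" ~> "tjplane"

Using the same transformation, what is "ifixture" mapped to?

reifixtu

The rule is to move the last 2 characters to the front (rotate right by 2).
"ifixture" → "reifixtu".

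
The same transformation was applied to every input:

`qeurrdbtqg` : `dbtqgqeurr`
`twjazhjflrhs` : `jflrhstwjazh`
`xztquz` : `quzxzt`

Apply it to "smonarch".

Looking at the pairs, the operation is to swap the front and back halves of the string.
"smonarch" → "archsmon".

archsmon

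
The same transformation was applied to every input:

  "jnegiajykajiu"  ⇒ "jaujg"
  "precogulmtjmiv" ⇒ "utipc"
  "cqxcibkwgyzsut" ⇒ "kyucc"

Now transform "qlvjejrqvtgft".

The rule is to keep one character in every 3, starting at position 1 (positions 1st, 4th, 7th, ...), then move the last 3 characters to the front (rotate right by 3).
Starting from "qlvjejrqvtgft": after the first operation, "qjrtt"; after the second, "rttqj".

rttqj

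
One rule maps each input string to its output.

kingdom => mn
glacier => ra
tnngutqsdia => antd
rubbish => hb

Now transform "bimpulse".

The transformation: move the last 2 characters to the front (rotate right by 2), then keep one character in every 3, starting at position 2 (positions 2nd, 5th, 8th, ...).
"bimpulse" → "sebimpul" → "eml".

eml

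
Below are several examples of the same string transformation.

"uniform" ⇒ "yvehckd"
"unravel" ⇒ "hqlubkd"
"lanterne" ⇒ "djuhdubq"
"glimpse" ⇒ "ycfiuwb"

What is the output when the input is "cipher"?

The rule is to move the first 2 characters to the end (rotate left by 2), then shift every letter 10 places backward in the alphabet (wrapping around).
So "cipher" becomes "fxuhsy".

fxuhsy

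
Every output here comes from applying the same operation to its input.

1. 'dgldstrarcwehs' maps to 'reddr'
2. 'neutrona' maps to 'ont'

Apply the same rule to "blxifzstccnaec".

The pattern: swap the front and back halves of the string, then keep one character in every 3, starting at position 2 (positions 2nd, 5th, 8th, ...).
Starting from "blxifzstccnaec": after the first operation, "tccnaecblxifzs"; after the second, "cabis".
(Check on "dgldstrarcwehs": → "arcwehsdgldstr" → "reddr" ✓)

cabis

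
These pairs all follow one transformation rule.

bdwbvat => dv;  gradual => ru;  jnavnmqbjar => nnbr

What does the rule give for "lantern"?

ae

Each output is the input with this applied: keep one character in every 3, starting at position 2 (positions 2nd, 5th, 8th, ...).
For "lantern" the result is "ae".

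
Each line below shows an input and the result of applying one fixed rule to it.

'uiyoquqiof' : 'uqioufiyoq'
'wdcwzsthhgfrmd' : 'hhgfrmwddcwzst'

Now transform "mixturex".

What's happening: swap the first and last characters, then swap the front and back halves of the string.
"mixturex" → "xixturem" → "uremxixt".

uremxixt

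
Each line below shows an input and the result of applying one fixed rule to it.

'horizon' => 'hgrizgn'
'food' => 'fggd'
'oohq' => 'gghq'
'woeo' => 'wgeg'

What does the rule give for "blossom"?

blgssgm

Rule — replace every "o" with "g".
Doing the same to "blossom": "blgssgm".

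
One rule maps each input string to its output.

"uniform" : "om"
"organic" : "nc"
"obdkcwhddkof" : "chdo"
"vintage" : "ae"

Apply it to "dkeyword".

wr

The pattern: keep every other character starting from the first (positions 1st, 3rd, 5th, ...), then delete the first 2 characters.
On "dkeyword": the first step gives "dewr", and the second then gives "wr".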